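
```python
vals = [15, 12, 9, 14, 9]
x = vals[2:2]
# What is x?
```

vals has length 5. The slice vals[2:2] resolves to an empty index range, so the result is [].

[]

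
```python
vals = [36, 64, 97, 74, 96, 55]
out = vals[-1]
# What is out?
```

vals has length 6. Negative index -1 maps to positive index 6 + (-1) = 5. vals[5] = 55.

55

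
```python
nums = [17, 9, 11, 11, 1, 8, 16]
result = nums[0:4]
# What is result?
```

nums has length 7. The slice nums[0:4] selects indices [0, 1, 2, 3] (0->17, 1->9, 2->11, 3->11), giving [17, 9, 11, 11].

[17, 9, 11, 11]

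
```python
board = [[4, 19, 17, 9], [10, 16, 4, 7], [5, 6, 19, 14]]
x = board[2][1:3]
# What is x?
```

board[2] = [5, 6, 19, 14]. board[2] has length 4. The slice board[2][1:3] selects indices [1, 2] (1->6, 2->19), giving [6, 19].

[6, 19]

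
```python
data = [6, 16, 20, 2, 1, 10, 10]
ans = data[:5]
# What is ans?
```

data has length 7. The slice data[:5] selects indices [0, 1, 2, 3, 4] (0->6, 1->16, 2->20, 3->2, 4->1), giving [6, 16, 20, 2, 1].

[6, 16, 20, 2, 1]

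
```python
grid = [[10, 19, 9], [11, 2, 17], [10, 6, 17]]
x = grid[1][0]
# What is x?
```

grid[1] = [11, 2, 17]. Taking column 0 of that row yields 11.

11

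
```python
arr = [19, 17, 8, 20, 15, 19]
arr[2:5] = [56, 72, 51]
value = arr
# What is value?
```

arr starts as [19, 17, 8, 20, 15, 19] (length 6). The slice arr[2:5] covers indices [2, 3, 4] with values [8, 20, 15]. Replacing that slice with [56, 72, 51] (same length) produces [19, 17, 56, 72, 51, 19].

[19, 17, 56, 72, 51, 19]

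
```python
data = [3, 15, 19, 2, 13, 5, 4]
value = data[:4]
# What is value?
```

data has length 7. The slice data[:4] selects indices [0, 1, 2, 3] (0->3, 1->15, 2->19, 3->2), giving [3, 15, 19, 2].

[3, 15, 19, 2]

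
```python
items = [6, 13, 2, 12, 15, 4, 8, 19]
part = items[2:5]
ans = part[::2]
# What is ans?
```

items has length 8. The slice items[2:5] selects indices [2, 3, 4] (2->2, 3->12, 4->15), giving [2, 12, 15]. So part = [2, 12, 15]. part has length 3. The slice part[::2] selects indices [0, 2] (0->2, 2->15), giving [2, 15].

[2, 15]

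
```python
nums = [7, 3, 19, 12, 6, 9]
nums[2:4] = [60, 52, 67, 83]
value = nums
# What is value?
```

nums starts as [7, 3, 19, 12, 6, 9] (length 6). The slice nums[2:4] covers indices [2, 3] with values [19, 12]. Replacing that slice with [60, 52, 67, 83] (different length) produces [7, 3, 60, 52, 67, 83, 6, 9].

[7, 3, 60, 52, 67, 83, 6, 9]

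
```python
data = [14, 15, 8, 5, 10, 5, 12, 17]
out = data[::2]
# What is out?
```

data has length 8. The slice data[::2] selects indices [0, 2, 4, 6] (0->14, 2->8, 4->10, 6->12), giving [14, 8, 10, 12].

[14, 8, 10, 12]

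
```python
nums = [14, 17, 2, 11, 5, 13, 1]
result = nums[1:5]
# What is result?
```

nums has length 7. The slice nums[1:5] selects indices [1, 2, 3, 4] (1->17, 2->2, 3->11, 4->5), giving [17, 2, 11, 5].

[17, 2, 11, 5]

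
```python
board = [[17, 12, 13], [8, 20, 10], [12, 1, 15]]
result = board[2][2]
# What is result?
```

board[2] = [12, 1, 15]. Taking column 2 of that row yields 15.

15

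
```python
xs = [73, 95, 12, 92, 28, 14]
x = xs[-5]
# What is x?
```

xs has length 6. Negative index -5 maps to positive index 6 + (-5) = 1. xs[1] = 95.

95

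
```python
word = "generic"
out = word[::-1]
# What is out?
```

word has length 7. The slice word[::-1] selects indices [6, 5, 4, 3, 2, 1, 0] (6->'c', 5->'i', 4->'r', 3->'e', 2->'n', 1->'e', 0->'g'), giving 'cireneg'.

'cireneg'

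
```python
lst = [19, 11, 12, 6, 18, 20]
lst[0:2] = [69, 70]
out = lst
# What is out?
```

lst starts as [19, 11, 12, 6, 18, 20] (length 6). The slice lst[0:2] covers indices [0, 1] with values [19, 11]. Replacing that slice with [69, 70] (same length) produces [69, 70, 12, 6, 18, 20].

[69, 70, 12, 6, 18, 20]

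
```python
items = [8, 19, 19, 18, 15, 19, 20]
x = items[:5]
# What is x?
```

items has length 7. The slice items[:5] selects indices [0, 1, 2, 3, 4] (0->8, 1->19, 2->19, 3->18, 4->15), giving [8, 19, 19, 18, 15].

[8, 19, 19, 18, 15]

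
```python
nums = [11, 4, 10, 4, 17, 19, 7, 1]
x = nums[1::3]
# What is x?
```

nums has length 8. The slice nums[1::3] selects indices [1, 4, 7] (1->4, 4->17, 7->1), giving [4, 17, 1].

[4, 17, 1]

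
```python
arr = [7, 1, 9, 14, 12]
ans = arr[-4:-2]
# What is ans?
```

arr has length 5. The slice arr[-4:-2] selects indices [1, 2] (1->1, 2->9), giving [1, 9].

[1, 9]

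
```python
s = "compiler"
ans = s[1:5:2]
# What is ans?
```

s has length 8. The slice s[1:5:2] selects indices [1, 3] (1->'o', 3->'p'), giving 'op'.

'op'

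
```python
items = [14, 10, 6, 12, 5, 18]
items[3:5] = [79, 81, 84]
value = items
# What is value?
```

items starts as [14, 10, 6, 12, 5, 18] (length 6). The slice items[3:5] covers indices [3, 4] with values [12, 5]. Replacing that slice with [79, 81, 84] (different length) produces [14, 10, 6, 79, 81, 84, 18].

[14, 10, 6, 79, 81, 84, 18]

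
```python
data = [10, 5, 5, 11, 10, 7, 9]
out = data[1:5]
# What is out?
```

data has length 7. The slice data[1:5] selects indices [1, 2, 3, 4] (1->5, 2->5, 3->11, 4->10), giving [5, 5, 11, 10].

[5, 5, 11, 10]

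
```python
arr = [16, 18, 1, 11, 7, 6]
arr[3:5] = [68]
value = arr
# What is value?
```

arr starts as [16, 18, 1, 11, 7, 6] (length 6). The slice arr[3:5] covers indices [3, 4] with values [11, 7]. Replacing that slice with [68] (different length) produces [16, 18, 1, 68, 6].

[16, 18, 1, 68, 6]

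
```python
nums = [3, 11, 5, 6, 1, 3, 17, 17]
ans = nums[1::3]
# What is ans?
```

nums has length 8. The slice nums[1::3] selects indices [1, 4, 7] (1->11, 4->1, 7->17), giving [11, 1, 17].

[11, 1, 17]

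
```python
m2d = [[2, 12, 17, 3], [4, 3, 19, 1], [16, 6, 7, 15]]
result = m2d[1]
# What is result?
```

m2d has 3 rows. Row 1 is [4, 3, 19, 1].

[4, 3, 19, 1]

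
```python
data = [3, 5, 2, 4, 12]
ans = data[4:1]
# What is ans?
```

data has length 5. The slice data[4:1] resolves to an empty index range, so the result is [].

[]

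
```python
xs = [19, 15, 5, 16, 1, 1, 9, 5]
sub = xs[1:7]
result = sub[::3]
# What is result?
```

xs has length 8. The slice xs[1:7] selects indices [1, 2, 3, 4, 5, 6] (1->15, 2->5, 3->16, 4->1, 5->1, 6->9), giving [15, 5, 16, 1, 1, 9]. So sub = [15, 5, 16, 1, 1, 9]. sub has length 6. The slice sub[::3] selects indices [0, 3] (0->15, 3->1), giving [15, 1].

[15, 1]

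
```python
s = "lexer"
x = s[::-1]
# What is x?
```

s has length 5. The slice s[::-1] selects indices [4, 3, 2, 1, 0] (4->'r', 3->'e', 2->'x', 1->'e', 0->'l'), giving 'rexel'.

'rexel'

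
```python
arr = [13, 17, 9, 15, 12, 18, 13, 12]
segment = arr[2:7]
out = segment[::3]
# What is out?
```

arr has length 8. The slice arr[2:7] selects indices [2, 3, 4, 5, 6] (2->9, 3->15, 4->12, 5->18, 6->13), giving [9, 15, 12, 18, 13]. So segment = [9, 15, 12, 18, 13]. segment has length 5. The slice segment[::3] selects indices [0, 3] (0->9, 3->18), giving [9, 18].

[9, 18]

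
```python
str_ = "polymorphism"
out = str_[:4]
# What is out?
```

str_ has length 12. The slice str_[:4] selects indices [0, 1, 2, 3] (0->'p', 1->'o', 2->'l', 3->'y'), giving 'poly'.

'poly'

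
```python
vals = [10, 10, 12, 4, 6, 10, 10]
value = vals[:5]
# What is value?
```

vals has length 7. The slice vals[:5] selects indices [0, 1, 2, 3, 4] (0->10, 1->10, 2->12, 3->4, 4->6), giving [10, 10, 12, 4, 6].

[10, 10, 12, 4, 6]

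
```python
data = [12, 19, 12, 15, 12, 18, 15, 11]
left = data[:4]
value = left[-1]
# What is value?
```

data has length 8. The slice data[:4] selects indices [0, 1, 2, 3] (0->12, 1->19, 2->12, 3->15), giving [12, 19, 12, 15]. So left = [12, 19, 12, 15]. Then left[-1] = 15.

15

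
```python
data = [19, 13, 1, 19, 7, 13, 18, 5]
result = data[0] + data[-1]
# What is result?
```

data has length 8. data[0] = 19.
data has length 8. Negative index -1 maps to positive index 8 + (-1) = 7. data[7] = 5.
Sum: 19 + 5 = 24.

24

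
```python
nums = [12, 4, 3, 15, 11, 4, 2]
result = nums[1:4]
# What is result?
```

nums has length 7. The slice nums[1:4] selects indices [1, 2, 3] (1->4, 2->3, 3->15), giving [4, 3, 15].

[4, 3, 15]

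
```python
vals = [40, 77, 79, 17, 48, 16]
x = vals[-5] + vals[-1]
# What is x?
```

vals has length 6. Negative index -5 maps to positive index 6 + (-5) = 1. vals[1] = 77.
vals has length 6. Negative index -1 maps to positive index 6 + (-1) = 5. vals[5] = 16.
Sum: 77 + 16 = 93.

93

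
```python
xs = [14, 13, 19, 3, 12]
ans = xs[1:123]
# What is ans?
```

xs has length 5. The slice xs[1:123] selects indices [1, 2, 3, 4] (1->13, 2->19, 3->3, 4->12), giving [13, 19, 3, 12].

[13, 19, 3, 12]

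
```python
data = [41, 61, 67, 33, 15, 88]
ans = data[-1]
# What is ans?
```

data has length 6. Negative index -1 maps to positive index 6 + (-1) = 5. data[5] = 88.

88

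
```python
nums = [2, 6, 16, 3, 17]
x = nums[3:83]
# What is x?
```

nums has length 5. The slice nums[3:83] selects indices [3, 4] (3->3, 4->17), giving [3, 17].

[3, 17]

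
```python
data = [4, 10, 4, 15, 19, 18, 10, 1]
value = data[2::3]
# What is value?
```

data has length 8. The slice data[2::3] selects indices [2, 5] (2->4, 5->18), giving [4, 18].

[4, 18]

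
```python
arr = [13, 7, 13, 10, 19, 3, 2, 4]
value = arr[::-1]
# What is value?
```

arr has length 8. The slice arr[::-1] selects indices [7, 6, 5, 4, 3, 2, 1, 0] (7->4, 6->2, 5->3, 4->19, 3->10, 2->13, 1->7, 0->13), giving [4, 2, 3, 19, 10, 13, 7, 13].

[4, 2, 3, 19, 10, 13, 7, 13]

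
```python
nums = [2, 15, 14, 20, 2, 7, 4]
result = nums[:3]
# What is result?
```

nums has length 7. The slice nums[:3] selects indices [0, 1, 2] (0->2, 1->15, 2->14), giving [2, 15, 14].

[2, 15, 14]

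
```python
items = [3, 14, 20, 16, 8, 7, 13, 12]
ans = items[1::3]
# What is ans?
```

items has length 8. The slice items[1::3] selects indices [1, 4, 7] (1->14, 4->8, 7->12), giving [14, 8, 12].

[14, 8, 12]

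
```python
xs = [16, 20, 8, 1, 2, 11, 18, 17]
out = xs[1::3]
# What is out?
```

xs has length 8. The slice xs[1::3] selects indices [1, 4, 7] (1->20, 4->2, 7->17), giving [20, 2, 17].

[20, 2, 17]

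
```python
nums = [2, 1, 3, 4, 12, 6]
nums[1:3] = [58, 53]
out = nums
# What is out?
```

nums starts as [2, 1, 3, 4, 12, 6] (length 6). The slice nums[1:3] covers indices [1, 2] with values [1, 3]. Replacing that slice with [58, 53] (same length) produces [2, 58, 53, 4, 12, 6].

[2, 58, 53, 4, 12, 6]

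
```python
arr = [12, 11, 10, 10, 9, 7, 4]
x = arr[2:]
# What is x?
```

arr has length 7. The slice arr[2:] selects indices [2, 3, 4, 5, 6] (2->10, 3->10, 4->9, 5->7, 6->4), giving [10, 10, 9, 7, 4].

[10, 10, 9, 7, 4]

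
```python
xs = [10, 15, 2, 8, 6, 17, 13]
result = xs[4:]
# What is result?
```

xs has length 7. The slice xs[4:] selects indices [4, 5, 6] (4->6, 5->17, 6->13), giving [6, 17, 13].

[6, 17, 13]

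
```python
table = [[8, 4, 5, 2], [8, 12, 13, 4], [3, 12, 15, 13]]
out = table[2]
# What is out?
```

table has 3 rows. Row 2 is [3, 12, 15, 13].

[3, 12, 15, 13]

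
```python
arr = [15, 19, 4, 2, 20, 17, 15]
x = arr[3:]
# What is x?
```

arr has length 7. The slice arr[3:] selects indices [3, 4, 5, 6] (3->2, 4->20, 5->17, 6->15), giving [2, 20, 17, 15].

[2, 20, 17, 15]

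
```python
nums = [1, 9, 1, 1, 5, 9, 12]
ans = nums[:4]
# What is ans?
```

nums has length 7. The slice nums[:4] selects indices [0, 1, 2, 3] (0->1, 1->9, 2->1, 3->1), giving [1, 9, 1, 1].

[1, 9, 1, 1]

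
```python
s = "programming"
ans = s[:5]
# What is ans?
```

s has length 11. The slice s[:5] selects indices [0, 1, 2, 3, 4] (0->'p', 1->'r', 2->'o', 3->'g', 4->'r'), giving 'progr'.

'progr'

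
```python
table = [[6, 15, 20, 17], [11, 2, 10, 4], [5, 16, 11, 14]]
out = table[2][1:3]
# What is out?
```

table[2] = [5, 16, 11, 14]. table[2] has length 4. The slice table[2][1:3] selects indices [1, 2] (1->16, 2->11), giving [16, 11].

[16, 11]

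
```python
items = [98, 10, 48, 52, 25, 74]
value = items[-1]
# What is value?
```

items has length 6. Negative index -1 maps to positive index 6 + (-1) = 5. items[5] = 74.

74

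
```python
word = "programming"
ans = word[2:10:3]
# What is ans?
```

word has length 11. The slice word[2:10:3] selects indices [2, 5, 8] (2->'o', 5->'a', 8->'i'), giving 'oai'.

'oai'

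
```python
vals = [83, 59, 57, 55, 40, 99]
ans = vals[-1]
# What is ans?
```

vals has length 6. Negative index -1 maps to positive index 6 + (-1) = 5. vals[5] = 99.

99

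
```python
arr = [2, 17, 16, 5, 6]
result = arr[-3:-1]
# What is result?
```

arr has length 5. The slice arr[-3:-1] selects indices [2, 3] (2->16, 3->5), giving [16, 5].

[16, 5]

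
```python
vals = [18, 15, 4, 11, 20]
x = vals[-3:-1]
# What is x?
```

vals has length 5. The slice vals[-3:-1] selects indices [2, 3] (2->4, 3->11), giving [4, 11].

[4, 11]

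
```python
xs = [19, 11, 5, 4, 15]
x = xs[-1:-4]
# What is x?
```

xs has length 5. The slice xs[-1:-4] resolves to an empty index range, so the result is [].

[]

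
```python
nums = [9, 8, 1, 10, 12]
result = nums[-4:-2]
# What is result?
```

nums has length 5. The slice nums[-4:-2] selects indices [1, 2] (1->8, 2->1), giving [8, 1].

[8, 1]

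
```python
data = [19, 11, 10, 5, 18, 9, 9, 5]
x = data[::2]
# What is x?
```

data has length 8. The slice data[::2] selects indices [0, 2, 4, 6] (0->19, 2->10, 4->18, 6->9), giving [19, 10, 18, 9].

[19, 10, 18, 9]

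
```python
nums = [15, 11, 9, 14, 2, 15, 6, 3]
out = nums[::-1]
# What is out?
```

nums has length 8. The slice nums[::-1] selects indices [7, 6, 5, 4, 3, 2, 1, 0] (7->3, 6->6, 5->15, 4->2, 3->14, 2->9, 1->11, 0->15), giving [3, 6, 15, 2, 14, 9, 11, 15].

[3, 6, 15, 2, 14, 9, 11, 15]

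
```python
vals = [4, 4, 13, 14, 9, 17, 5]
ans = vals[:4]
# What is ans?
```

vals has length 7. The slice vals[:4] selects indices [0, 1, 2, 3] (0->4, 1->4, 2->13, 3->14), giving [4, 4, 13, 14].

[4, 4, 13, 14]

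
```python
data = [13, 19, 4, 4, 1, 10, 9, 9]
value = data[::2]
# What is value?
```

data has length 8. The slice data[::2] selects indices [0, 2, 4, 6] (0->13, 2->4, 4->1, 6->9), giving [13, 4, 1, 9].

[13, 4, 1, 9]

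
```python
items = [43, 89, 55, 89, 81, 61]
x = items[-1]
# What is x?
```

items has length 6. Negative index -1 maps to positive index 6 + (-1) = 5. items[5] = 61.

61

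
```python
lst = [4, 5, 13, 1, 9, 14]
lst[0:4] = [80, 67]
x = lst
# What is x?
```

lst starts as [4, 5, 13, 1, 9, 14] (length 6). The slice lst[0:4] covers indices [0, 1, 2, 3] with values [4, 5, 13, 1]. Replacing that slice with [80, 67] (different length) produces [80, 67, 9, 14].

[80, 67, 9, 14]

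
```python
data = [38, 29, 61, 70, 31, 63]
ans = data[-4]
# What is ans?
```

data has length 6. Negative index -4 maps to positive index 6 + (-4) = 2. data[2] = 61.

61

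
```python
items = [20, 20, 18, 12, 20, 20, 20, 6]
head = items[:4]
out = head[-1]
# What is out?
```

items has length 8. The slice items[:4] selects indices [0, 1, 2, 3] (0->20, 1->20, 2->18, 3->12), giving [20, 20, 18, 12]. So head = [20, 20, 18, 12]. Then head[-1] = 12.

12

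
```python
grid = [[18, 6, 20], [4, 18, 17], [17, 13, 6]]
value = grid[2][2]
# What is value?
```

grid[2] = [17, 13, 6]. Taking column 2 of that row yields 6.

6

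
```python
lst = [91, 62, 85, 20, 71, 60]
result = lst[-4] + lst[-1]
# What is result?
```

lst has length 6. Negative index -4 maps to positive index 6 + (-4) = 2. lst[2] = 85.
lst has length 6. Negative index -1 maps to positive index 6 + (-1) = 5. lst[5] = 60.
Sum: 85 + 60 = 145.

145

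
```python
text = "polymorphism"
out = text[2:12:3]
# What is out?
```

text has length 12. The slice text[2:12:3] selects indices [2, 5, 8, 11] (2->'l', 5->'o', 8->'h', 11->'m'), giving 'lohm'.

'lohm'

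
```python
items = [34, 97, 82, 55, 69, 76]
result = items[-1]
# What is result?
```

items has length 6. Negative index -1 maps to positive index 6 + (-1) = 5. items[5] = 76.

76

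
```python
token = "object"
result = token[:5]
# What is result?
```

token has length 6. The slice token[:5] selects indices [0, 1, 2, 3, 4] (0->'o', 1->'b', 2->'j', 3->'e', 4->'c'), giving 'objec'.

'objec'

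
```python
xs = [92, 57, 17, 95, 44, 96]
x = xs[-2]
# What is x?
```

xs has length 6. Negative index -2 maps to positive index 6 + (-2) = 4. xs[4] = 44.

44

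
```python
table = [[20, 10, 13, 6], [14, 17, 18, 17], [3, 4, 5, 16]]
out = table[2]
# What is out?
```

table has 3 rows. Row 2 is [3, 4, 5, 16].

[3, 4, 5, 16]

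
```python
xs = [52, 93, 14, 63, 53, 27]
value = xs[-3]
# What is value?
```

xs has length 6. Negative index -3 maps to positive index 6 + (-3) = 3. xs[3] = 63.

63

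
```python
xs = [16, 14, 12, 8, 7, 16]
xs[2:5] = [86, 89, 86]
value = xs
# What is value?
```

xs starts as [16, 14, 12, 8, 7, 16] (length 6). The slice xs[2:5] covers indices [2, 3, 4] with values [12, 8, 7]. Replacing that slice with [86, 89, 86] (same length) produces [16, 14, 86, 89, 86, 16].

[16, 14, 86, 89, 86, 16]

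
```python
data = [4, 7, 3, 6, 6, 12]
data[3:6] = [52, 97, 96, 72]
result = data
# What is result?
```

data starts as [4, 7, 3, 6, 6, 12] (length 6). The slice data[3:6] covers indices [3, 4, 5] with values [6, 6, 12]. Replacing that slice with [52, 97, 96, 72] (different length) produces [4, 7, 3, 52, 97, 96, 72].

[4, 7, 3, 52, 97, 96, 72]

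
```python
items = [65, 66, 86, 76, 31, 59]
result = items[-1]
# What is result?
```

items has length 6. Negative index -1 maps to positive index 6 + (-1) = 5. items[5] = 59.

59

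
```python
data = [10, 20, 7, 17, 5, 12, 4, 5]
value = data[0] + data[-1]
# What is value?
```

data has length 8. data[0] = 10.
data has length 8. Negative index -1 maps to positive index 8 + (-1) = 7. data[7] = 5.
Sum: 10 + 5 = 15.

15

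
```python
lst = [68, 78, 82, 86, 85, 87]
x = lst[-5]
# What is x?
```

lst has length 6. Negative index -5 maps to positive index 6 + (-5) = 1. lst[1] = 78.

78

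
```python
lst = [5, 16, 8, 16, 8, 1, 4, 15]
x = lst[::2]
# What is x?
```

lst has length 8. The slice lst[::2] selects indices [0, 2, 4, 6] (0->5, 2->8, 4->8, 6->4), giving [5, 8, 8, 4].

[5, 8, 8, 4]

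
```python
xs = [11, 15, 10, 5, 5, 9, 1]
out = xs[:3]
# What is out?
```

xs has length 7. The slice xs[:3] selects indices [0, 1, 2] (0->11, 1->15, 2->10), giving [11, 15, 10].

[11, 15, 10]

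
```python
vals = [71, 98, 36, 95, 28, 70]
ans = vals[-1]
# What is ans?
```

vals has length 6. Negative index -1 maps to positive index 6 + (-1) = 5. vals[5] = 70.

70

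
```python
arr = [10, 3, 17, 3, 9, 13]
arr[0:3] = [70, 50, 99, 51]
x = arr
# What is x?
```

arr starts as [10, 3, 17, 3, 9, 13] (length 6). The slice arr[0:3] covers indices [0, 1, 2] with values [10, 3, 17]. Replacing that slice with [70, 50, 99, 51] (different length) produces [70, 50, 99, 51, 3, 9, 13].

[70, 50, 99, 51, 3, 9, 13]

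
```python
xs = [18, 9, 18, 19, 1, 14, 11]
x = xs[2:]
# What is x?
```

xs has length 7. The slice xs[2:] selects indices [2, 3, 4, 5, 6] (2->18, 3->19, 4->1, 5->14, 6->11), giving [18, 19, 1, 14, 11].

[18, 19, 1, 14, 11]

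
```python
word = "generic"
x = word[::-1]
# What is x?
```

word has length 7. The slice word[::-1] selects indices [6, 5, 4, 3, 2, 1, 0] (6->'c', 5->'i', 4->'r', 3->'e', 2->'n', 1->'e', 0->'g'), giving 'cireneg'.

'cireneg'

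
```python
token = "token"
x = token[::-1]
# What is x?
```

token has length 5. The slice token[::-1] selects indices [4, 3, 2, 1, 0] (4->'n', 3->'e', 2->'k', 1->'o', 0->'t'), giving 'nekot'.

'nekot'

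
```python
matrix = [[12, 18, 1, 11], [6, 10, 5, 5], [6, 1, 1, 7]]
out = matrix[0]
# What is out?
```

matrix has 3 rows. Row 0 is [12, 18, 1, 11].

[12, 18, 1, 11]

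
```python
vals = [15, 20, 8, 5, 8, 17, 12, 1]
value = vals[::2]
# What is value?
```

vals has length 8. The slice vals[::2] selects indices [0, 2, 4, 6] (0->15, 2->8, 4->8, 6->12), giving [15, 8, 8, 12].

[15, 8, 8, 12]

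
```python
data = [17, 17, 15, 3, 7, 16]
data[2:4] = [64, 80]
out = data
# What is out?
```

data starts as [17, 17, 15, 3, 7, 16] (length 6). The slice data[2:4] covers indices [2, 3] with values [15, 3]. Replacing that slice with [64, 80] (same length) produces [17, 17, 64, 80, 7, 16].

[17, 17, 64, 80, 7, 16]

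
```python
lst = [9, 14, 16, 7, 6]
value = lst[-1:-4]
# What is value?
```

lst has length 5. The slice lst[-1:-4] resolves to an empty index range, so the result is [].

[]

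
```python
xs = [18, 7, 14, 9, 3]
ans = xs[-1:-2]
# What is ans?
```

xs has length 5. The slice xs[-1:-2] resolves to an empty index range, so the result is [].

[]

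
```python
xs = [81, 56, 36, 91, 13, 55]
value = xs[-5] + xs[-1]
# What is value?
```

xs has length 6. Negative index -5 maps to positive index 6 + (-5) = 1. xs[1] = 56.
xs has length 6. Negative index -1 maps to positive index 6 + (-1) = 5. xs[5] = 55.
Sum: 56 + 55 = 111.

111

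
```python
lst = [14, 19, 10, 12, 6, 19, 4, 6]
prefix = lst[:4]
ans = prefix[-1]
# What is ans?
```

lst has length 8. The slice lst[:4] selects indices [0, 1, 2, 3] (0->14, 1->19, 2->10, 3->12), giving [14, 19, 10, 12]. So prefix = [14, 19, 10, 12]. Then prefix[-1] = 12.

12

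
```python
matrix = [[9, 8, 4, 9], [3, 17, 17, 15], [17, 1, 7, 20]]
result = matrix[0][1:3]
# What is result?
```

matrix[0] = [9, 8, 4, 9]. matrix[0] has length 4. The slice matrix[0][1:3] selects indices [1, 2] (1->8, 2->4), giving [8, 4].

[8, 4]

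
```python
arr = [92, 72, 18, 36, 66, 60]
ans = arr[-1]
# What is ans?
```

arr has length 6. Negative index -1 maps to positive index 6 + (-1) = 5. arr[5] = 60.

60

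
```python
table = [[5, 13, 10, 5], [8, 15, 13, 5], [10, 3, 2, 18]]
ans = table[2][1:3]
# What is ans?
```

table[2] = [10, 3, 2, 18]. table[2] has length 4. The slice table[2][1:3] selects indices [1, 2] (1->3, 2->2), giving [3, 2].

[3, 2]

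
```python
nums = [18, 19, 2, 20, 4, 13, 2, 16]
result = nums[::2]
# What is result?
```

nums has length 8. The slice nums[::2] selects indices [0, 2, 4, 6] (0->18, 2->2, 4->4, 6->2), giving [18, 2, 4, 2].

[18, 2, 4, 2]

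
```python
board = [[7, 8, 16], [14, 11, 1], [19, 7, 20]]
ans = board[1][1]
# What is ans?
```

board[1] = [14, 11, 1]. Taking column 1 of that row yields 11.

11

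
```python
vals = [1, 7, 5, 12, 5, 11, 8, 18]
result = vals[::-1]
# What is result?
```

vals has length 8. The slice vals[::-1] selects indices [7, 6, 5, 4, 3, 2, 1, 0] (7->18, 6->8, 5->11, 4->5, 3->12, 2->5, 1->7, 0->1), giving [18, 8, 11, 5, 12, 5, 7, 1].

[18, 8, 11, 5, 12, 5, 7, 1]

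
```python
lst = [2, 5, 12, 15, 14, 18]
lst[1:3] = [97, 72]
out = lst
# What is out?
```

lst starts as [2, 5, 12, 15, 14, 18] (length 6). The slice lst[1:3] covers indices [1, 2] with values [5, 12]. Replacing that slice with [97, 72] (same length) produces [2, 97, 72, 15, 14, 18].

[2, 97, 72, 15, 14, 18]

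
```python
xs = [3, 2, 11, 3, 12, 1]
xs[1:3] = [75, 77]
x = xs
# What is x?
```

xs starts as [3, 2, 11, 3, 12, 1] (length 6). The slice xs[1:3] covers indices [1, 2] with values [2, 11]. Replacing that slice with [75, 77] (same length) produces [3, 75, 77, 3, 12, 1].

[3, 75, 77, 3, 12, 1]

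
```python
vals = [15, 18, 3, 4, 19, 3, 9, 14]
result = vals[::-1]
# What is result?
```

vals has length 8. The slice vals[::-1] selects indices [7, 6, 5, 4, 3, 2, 1, 0] (7->14, 6->9, 5->3, 4->19, 3->4, 2->3, 1->18, 0->15), giving [14, 9, 3, 19, 4, 3, 18, 15].

[14, 9, 3, 19, 4, 3, 18, 15]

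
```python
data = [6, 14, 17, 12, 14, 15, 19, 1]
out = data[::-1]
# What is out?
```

data has length 8. The slice data[::-1] selects indices [7, 6, 5, 4, 3, 2, 1, 0] (7->1, 6->19, 5->15, 4->14, 3->12, 2->17, 1->14, 0->6), giving [1, 19, 15, 14, 12, 17, 14, 6].

[1, 19, 15, 14, 12, 17, 14, 6]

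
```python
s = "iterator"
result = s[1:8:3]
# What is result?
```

s has length 8. The slice s[1:8:3] selects indices [1, 4, 7] (1->'t', 4->'a', 7->'r'), giving 'tar'.

'tar'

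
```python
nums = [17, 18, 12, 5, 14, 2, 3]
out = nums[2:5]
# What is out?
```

nums has length 7. The slice nums[2:5] selects indices [2, 3, 4] (2->12, 3->5, 4->14), giving [12, 5, 14].

[12, 5, 14]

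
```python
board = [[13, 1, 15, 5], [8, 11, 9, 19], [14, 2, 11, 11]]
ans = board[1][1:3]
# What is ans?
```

board[1] = [8, 11, 9, 19]. board[1] has length 4. The slice board[1][1:3] selects indices [1, 2] (1->11, 2->9), giving [11, 9].

[11, 9]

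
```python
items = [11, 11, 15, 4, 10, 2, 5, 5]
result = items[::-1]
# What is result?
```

items has length 8. The slice items[::-1] selects indices [7, 6, 5, 4, 3, 2, 1, 0] (7->5, 6->5, 5->2, 4->10, 3->4, 2->15, 1->11, 0->11), giving [5, 5, 2, 10, 4, 15, 11, 11].

[5, 5, 2, 10, 4, 15, 11, 11]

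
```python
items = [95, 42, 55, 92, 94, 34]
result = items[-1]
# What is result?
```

items has length 6. Negative index -1 maps to positive index 6 + (-1) = 5. items[5] = 34.

34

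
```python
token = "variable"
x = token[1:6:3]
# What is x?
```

token has length 8. The slice token[1:6:3] selects indices [1, 4] (1->'a', 4->'a'), giving 'aa'.

'aa'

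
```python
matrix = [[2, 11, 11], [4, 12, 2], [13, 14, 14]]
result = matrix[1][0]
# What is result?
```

matrix[1] = [4, 12, 2]. Taking column 0 of that row yields 4.

4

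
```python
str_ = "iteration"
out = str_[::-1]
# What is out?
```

str_ has length 9. The slice str_[::-1] selects indices [8, 7, 6, 5, 4, 3, 2, 1, 0] (8->'n', 7->'o', 6->'i', 5->'t', 4->'a', 3->'r', 2->'e', 1->'t', 0->'i'), giving 'noitareti'.

'noitareti'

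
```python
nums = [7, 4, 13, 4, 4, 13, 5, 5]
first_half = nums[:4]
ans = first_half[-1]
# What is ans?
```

nums has length 8. The slice nums[:4] selects indices [0, 1, 2, 3] (0->7, 1->4, 2->13, 3->4), giving [7, 4, 13, 4]. So first_half = [7, 4, 13, 4]. Then first_half[-1] = 4.

4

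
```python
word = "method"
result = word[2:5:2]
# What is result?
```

word has length 6. The slice word[2:5:2] selects indices [2, 4] (2->'t', 4->'o'), giving 'to'.

'to'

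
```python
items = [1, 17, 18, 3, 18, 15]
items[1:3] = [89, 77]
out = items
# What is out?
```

items starts as [1, 17, 18, 3, 18, 15] (length 6). The slice items[1:3] covers indices [1, 2] with values [17, 18]. Replacing that slice with [89, 77] (same length) produces [1, 89, 77, 3, 18, 15].

[1, 89, 77, 3, 18, 15]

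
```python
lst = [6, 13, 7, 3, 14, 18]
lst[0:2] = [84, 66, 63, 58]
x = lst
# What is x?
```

lst starts as [6, 13, 7, 3, 14, 18] (length 6). The slice lst[0:2] covers indices [0, 1] with values [6, 13]. Replacing that slice with [84, 66, 63, 58] (different length) produces [84, 66, 63, 58, 7, 3, 14, 18].

[84, 66, 63, 58, 7, 3, 14, 18]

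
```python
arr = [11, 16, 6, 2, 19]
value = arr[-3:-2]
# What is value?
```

arr has length 5. The slice arr[-3:-2] selects indices [2] (2->6), giving [6].

[6]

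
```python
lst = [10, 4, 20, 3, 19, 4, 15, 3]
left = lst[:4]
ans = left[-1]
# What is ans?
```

lst has length 8. The slice lst[:4] selects indices [0, 1, 2, 3] (0->10, 1->4, 2->20, 3->3), giving [10, 4, 20, 3]. So left = [10, 4, 20, 3]. Then left[-1] = 3.

3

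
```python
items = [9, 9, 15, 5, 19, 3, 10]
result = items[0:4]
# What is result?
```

items has length 7. The slice items[0:4] selects indices [0, 1, 2, 3] (0->9, 1->9, 2->15, 3->5), giving [9, 9, 15, 5].

[9, 9, 15, 5]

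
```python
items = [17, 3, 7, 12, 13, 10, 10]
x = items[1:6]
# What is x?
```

items has length 7. The slice items[1:6] selects indices [1, 2, 3, 4, 5] (1->3, 2->7, 3->12, 4->13, 5->10), giving [3, 7, 12, 13, 10].

[3, 7, 12, 13, 10]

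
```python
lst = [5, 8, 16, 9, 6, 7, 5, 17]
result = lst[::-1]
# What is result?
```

lst has length 8. The slice lst[::-1] selects indices [7, 6, 5, 4, 3, 2, 1, 0] (7->17, 6->5, 5->7, 4->6, 3->9, 2->16, 1->8, 0->5), giving [17, 5, 7, 6, 9, 16, 8, 5].

[17, 5, 7, 6, 9, 16, 8, 5]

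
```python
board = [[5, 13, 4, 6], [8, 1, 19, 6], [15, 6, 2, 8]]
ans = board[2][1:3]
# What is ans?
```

board[2] = [15, 6, 2, 8]. board[2] has length 4. The slice board[2][1:3] selects indices [1, 2] (1->6, 2->2), giving [6, 2].

[6, 2]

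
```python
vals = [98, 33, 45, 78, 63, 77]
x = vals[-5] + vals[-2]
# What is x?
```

vals has length 6. Negative index -5 maps to positive index 6 + (-5) = 1. vals[1] = 33.
vals has length 6. Negative index -2 maps to positive index 6 + (-2) = 4. vals[4] = 63.
Sum: 33 + 63 = 96.

96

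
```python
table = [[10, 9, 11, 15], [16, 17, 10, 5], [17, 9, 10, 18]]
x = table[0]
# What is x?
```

table has 3 rows. Row 0 is [10, 9, 11, 15].

[10, 9, 11, 15]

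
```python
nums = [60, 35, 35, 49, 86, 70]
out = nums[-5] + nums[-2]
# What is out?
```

nums has length 6. Negative index -5 maps to positive index 6 + (-5) = 1. nums[1] = 35.
nums has length 6. Negative index -2 maps to positive index 6 + (-2) = 4. nums[4] = 86.
Sum: 35 + 86 = 121.

121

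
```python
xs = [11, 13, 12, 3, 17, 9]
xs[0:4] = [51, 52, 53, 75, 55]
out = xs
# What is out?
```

xs starts as [11, 13, 12, 3, 17, 9] (length 6). The slice xs[0:4] covers indices [0, 1, 2, 3] with values [11, 13, 12, 3]. Replacing that slice with [51, 52, 53, 75, 55] (different length) produces [51, 52, 53, 75, 55, 17, 9].

[51, 52, 53, 75, 55, 17, 9]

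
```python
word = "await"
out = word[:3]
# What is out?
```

word has length 5. The slice word[:3] selects indices [0, 1, 2] (0->'a', 1->'w', 2->'a'), giving 'awa'.

'awa'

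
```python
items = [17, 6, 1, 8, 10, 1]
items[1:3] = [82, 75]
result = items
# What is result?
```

items starts as [17, 6, 1, 8, 10, 1] (length 6). The slice items[1:3] covers indices [1, 2] with values [6, 1]. Replacing that slice with [82, 75] (same length) produces [17, 82, 75, 8, 10, 1].

[17, 82, 75, 8, 10, 1]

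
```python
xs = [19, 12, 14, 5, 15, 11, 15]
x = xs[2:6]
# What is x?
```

xs has length 7. The slice xs[2:6] selects indices [2, 3, 4, 5] (2->14, 3->5, 4->15, 5->11), giving [14, 5, 15, 11].

[14, 5, 15, 11]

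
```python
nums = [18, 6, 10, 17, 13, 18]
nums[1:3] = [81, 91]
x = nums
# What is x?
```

nums starts as [18, 6, 10, 17, 13, 18] (length 6). The slice nums[1:3] covers indices [1, 2] with values [6, 10]. Replacing that slice with [81, 91] (same length) produces [18, 81, 91, 17, 13, 18].

[18, 81, 91, 17, 13, 18]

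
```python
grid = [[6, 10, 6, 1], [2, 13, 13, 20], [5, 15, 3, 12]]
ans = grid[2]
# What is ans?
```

grid has 3 rows. Row 2 is [5, 15, 3, 12].

[5, 15, 3, 12]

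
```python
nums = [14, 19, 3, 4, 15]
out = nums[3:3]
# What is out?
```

nums has length 5. The slice nums[3:3] resolves to an empty index range, so the result is [].

[]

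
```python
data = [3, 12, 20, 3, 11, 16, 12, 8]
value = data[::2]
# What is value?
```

data has length 8. The slice data[::2] selects indices [0, 2, 4, 6] (0->3, 2->20, 4->11, 6->12), giving [3, 20, 11, 12].

[3, 20, 11, 12]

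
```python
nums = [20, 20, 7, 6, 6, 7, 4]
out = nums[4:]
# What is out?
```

nums has length 7. The slice nums[4:] selects indices [4, 5, 6] (4->6, 5->7, 6->4), giving [6, 7, 4].

[6, 7, 4]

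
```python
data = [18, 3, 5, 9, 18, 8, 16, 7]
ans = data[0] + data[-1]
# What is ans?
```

data has length 8. data[0] = 18.
data has length 8. Negative index -1 maps to positive index 8 + (-1) = 7. data[7] = 7.
Sum: 18 + 7 = 25.

25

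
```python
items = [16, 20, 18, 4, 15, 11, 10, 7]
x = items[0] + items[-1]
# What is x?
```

items has length 8. items[0] = 16.
items has length 8. Negative index -1 maps to positive index 8 + (-1) = 7. items[7] = 7.
Sum: 16 + 7 = 23.

23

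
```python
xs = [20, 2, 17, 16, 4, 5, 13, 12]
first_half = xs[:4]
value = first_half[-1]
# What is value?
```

xs has length 8. The slice xs[:4] selects indices [0, 1, 2, 3] (0->20, 1->2, 2->17, 3->16), giving [20, 2, 17, 16]. So first_half = [20, 2, 17, 16]. Then first_half[-1] = 16.

16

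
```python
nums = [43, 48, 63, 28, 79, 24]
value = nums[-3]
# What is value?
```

nums has length 6. Negative index -3 maps to positive index 6 + (-3) = 3. nums[3] = 28.

28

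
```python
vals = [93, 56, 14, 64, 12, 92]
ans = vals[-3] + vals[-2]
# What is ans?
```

vals has length 6. Negative index -3 maps to positive index 6 + (-3) = 3. vals[3] = 64.
vals has length 6. Negative index -2 maps to positive index 6 + (-2) = 4. vals[4] = 12.
Sum: 64 + 12 = 76.

76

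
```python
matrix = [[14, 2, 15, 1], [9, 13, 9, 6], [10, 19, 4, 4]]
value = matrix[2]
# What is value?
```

matrix has 3 rows. Row 2 is [10, 19, 4, 4].

[10, 19, 4, 4]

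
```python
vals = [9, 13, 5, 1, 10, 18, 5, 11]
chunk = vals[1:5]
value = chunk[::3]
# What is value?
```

vals has length 8. The slice vals[1:5] selects indices [1, 2, 3, 4] (1->13, 2->5, 3->1, 4->10), giving [13, 5, 1, 10]. So chunk = [13, 5, 1, 10]. chunk has length 4. The slice chunk[::3] selects indices [0, 3] (0->13, 3->10), giving [13, 10].

[13, 10]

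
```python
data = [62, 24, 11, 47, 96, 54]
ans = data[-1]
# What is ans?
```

data has length 6. Negative index -1 maps to positive index 6 + (-1) = 5. data[5] = 54.

54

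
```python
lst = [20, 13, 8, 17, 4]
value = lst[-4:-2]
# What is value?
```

lst has length 5. The slice lst[-4:-2] selects indices [1, 2] (1->13, 2->8), giving [13, 8].

[13, 8]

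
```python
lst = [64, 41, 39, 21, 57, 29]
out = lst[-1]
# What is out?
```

lst has length 6. Negative index -1 maps to positive index 6 + (-1) = 5. lst[5] = 29.

29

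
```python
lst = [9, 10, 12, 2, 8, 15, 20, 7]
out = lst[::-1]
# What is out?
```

lst has length 8. The slice lst[::-1] selects indices [7, 6, 5, 4, 3, 2, 1, 0] (7->7, 6->20, 5->15, 4->8, 3->2, 2->12, 1->10, 0->9), giving [7, 20, 15, 8, 2, 12, 10, 9].

[7, 20, 15, 8, 2, 12, 10, 9]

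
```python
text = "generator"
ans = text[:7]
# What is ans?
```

text has length 9. The slice text[:7] selects indices [0, 1, 2, 3, 4, 5, 6] (0->'g', 1->'e', 2->'n', 3->'e', 4->'r', 5->'a', 6->'t'), giving 'generat'.

'generat'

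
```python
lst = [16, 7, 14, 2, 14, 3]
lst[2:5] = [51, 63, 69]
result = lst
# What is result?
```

lst starts as [16, 7, 14, 2, 14, 3] (length 6). The slice lst[2:5] covers indices [2, 3, 4] with values [14, 2, 14]. Replacing that slice with [51, 63, 69] (same length) produces [16, 7, 51, 63, 69, 3].

[16, 7, 51, 63, 69, 3]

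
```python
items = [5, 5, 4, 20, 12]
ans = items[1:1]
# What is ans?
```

items has length 5. The slice items[1:1] resolves to an empty index range, so the result is [].

[]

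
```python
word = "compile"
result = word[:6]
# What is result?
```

word has length 7. The slice word[:6] selects indices [0, 1, 2, 3, 4, 5] (0->'c', 1->'o', 2->'m', 3->'p', 4->'i', 5->'l'), giving 'compil'.

'compil'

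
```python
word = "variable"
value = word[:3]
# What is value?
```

word has length 8. The slice word[:3] selects indices [0, 1, 2] (0->'v', 1->'a', 2->'r'), giving 'var'.

'var'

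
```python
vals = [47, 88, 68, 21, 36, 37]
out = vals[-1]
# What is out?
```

vals has length 6. Negative index -1 maps to positive index 6 + (-1) = 5. vals[5] = 37.

37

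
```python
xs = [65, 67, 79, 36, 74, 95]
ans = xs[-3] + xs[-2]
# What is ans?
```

xs has length 6. Negative index -3 maps to positive index 6 + (-3) = 3. xs[3] = 36.
xs has length 6. Negative index -2 maps to positive index 6 + (-2) = 4. xs[4] = 74.
Sum: 36 + 74 = 110.

110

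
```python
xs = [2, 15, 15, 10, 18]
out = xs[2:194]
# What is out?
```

xs has length 5. The slice xs[2:194] selects indices [2, 3, 4] (2->15, 3->10, 4->18), giving [15, 10, 18].

[15, 10, 18]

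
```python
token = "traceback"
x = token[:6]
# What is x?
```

token has length 9. The slice token[:6] selects indices [0, 1, 2, 3, 4, 5] (0->'t', 1->'r', 2->'a', 3->'c', 4->'e', 5->'b'), giving 'traceb'.

'traceb'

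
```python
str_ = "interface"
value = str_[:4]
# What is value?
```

str_ has length 9. The slice str_[:4] selects indices [0, 1, 2, 3] (0->'i', 1->'n', 2->'t', 3->'e'), giving 'inte'.

'inte'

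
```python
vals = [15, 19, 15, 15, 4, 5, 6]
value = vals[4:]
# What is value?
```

vals has length 7. The slice vals[4:] selects indices [4, 5, 6] (4->4, 5->5, 6->6), giving [4, 5, 6].

[4, 5, 6]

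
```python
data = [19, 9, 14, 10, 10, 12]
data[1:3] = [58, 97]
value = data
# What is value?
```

data starts as [19, 9, 14, 10, 10, 12] (length 6). The slice data[1:3] covers indices [1, 2] with values [9, 14]. Replacing that slice with [58, 97] (same length) produces [19, 58, 97, 10, 10, 12].

[19, 58, 97, 10, 10, 12]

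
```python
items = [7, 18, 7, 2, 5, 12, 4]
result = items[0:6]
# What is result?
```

items has length 7. The slice items[0:6] selects indices [0, 1, 2, 3, 4, 5] (0->7, 1->18, 2->7, 3->2, 4->5, 5->12), giving [7, 18, 7, 2, 5, 12].

[7, 18, 7, 2, 5, 12]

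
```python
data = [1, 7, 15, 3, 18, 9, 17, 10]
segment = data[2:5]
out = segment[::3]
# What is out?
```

data has length 8. The slice data[2:5] selects indices [2, 3, 4] (2->15, 3->3, 4->18), giving [15, 3, 18]. So segment = [15, 3, 18]. segment has length 3. The slice segment[::3] selects indices [0] (0->15), giving [15].

[15]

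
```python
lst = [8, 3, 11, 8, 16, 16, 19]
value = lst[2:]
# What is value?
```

lst has length 7. The slice lst[2:] selects indices [2, 3, 4, 5, 6] (2->11, 3->8, 4->16, 5->16, 6->19), giving [11, 8, 16, 16, 19].

[11, 8, 16, 16, 19]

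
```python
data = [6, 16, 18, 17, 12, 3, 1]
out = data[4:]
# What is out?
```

data has length 7. The slice data[4:] selects indices [4, 5, 6] (4->12, 5->3, 6->1), giving [12, 3, 1].

[12, 3, 1]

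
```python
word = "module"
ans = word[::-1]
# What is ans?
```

word has length 6. The slice word[::-1] selects indices [5, 4, 3, 2, 1, 0] (5->'e', 4->'l', 3->'u', 2->'d', 1->'o', 0->'m'), giving 'eludom'.

'eludom'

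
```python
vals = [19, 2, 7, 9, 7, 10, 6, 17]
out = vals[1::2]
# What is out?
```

vals has length 8. The slice vals[1::2] selects indices [1, 3, 5, 7] (1->2, 3->9, 5->10, 7->17), giving [2, 9, 10, 17].

[2, 9, 10, 17]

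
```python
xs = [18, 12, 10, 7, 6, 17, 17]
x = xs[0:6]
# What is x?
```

xs has length 7. The slice xs[0:6] selects indices [0, 1, 2, 3, 4, 5] (0->18, 1->12, 2->10, 3->7, 4->6, 5->17), giving [18, 12, 10, 7, 6, 17].

[18, 12, 10, 7, 6, 17]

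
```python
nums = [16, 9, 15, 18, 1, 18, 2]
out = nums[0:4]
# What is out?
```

nums has length 7. The slice nums[0:4] selects indices [0, 1, 2, 3] (0->16, 1->9, 2->15, 3->18), giving [16, 9, 15, 18].

[16, 9, 15, 18]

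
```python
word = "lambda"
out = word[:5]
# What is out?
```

word has length 6. The slice word[:5] selects indices [0, 1, 2, 3, 4] (0->'l', 1->'a', 2->'m', 3->'b', 4->'d'), giving 'lambd'.

'lambd'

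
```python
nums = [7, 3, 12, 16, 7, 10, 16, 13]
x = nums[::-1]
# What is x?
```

nums has length 8. The slice nums[::-1] selects indices [7, 6, 5, 4, 3, 2, 1, 0] (7->13, 6->16, 5->10, 4->7, 3->16, 2->12, 1->3, 0->7), giving [13, 16, 10, 7, 16, 12, 3, 7].

[13, 16, 10, 7, 16, 12, 3, 7]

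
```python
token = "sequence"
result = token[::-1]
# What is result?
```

token has length 8. The slice token[::-1] selects indices [7, 6, 5, 4, 3, 2, 1, 0] (7->'e', 6->'c', 5->'n', 4->'e', 3->'u', 2->'q', 1->'e', 0->'s'), giving 'ecneuqes'.

'ecneuqes'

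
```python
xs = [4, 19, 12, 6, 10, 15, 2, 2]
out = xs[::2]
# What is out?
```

xs has length 8. The slice xs[::2] selects indices [0, 2, 4, 6] (0->4, 2->12, 4->10, 6->2), giving [4, 12, 10, 2].

[4, 12, 10, 2]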